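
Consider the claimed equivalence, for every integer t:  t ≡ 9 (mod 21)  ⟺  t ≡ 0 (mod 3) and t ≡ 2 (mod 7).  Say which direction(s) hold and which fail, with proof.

(→) Suppose t ≡ 9 (mod 21); write t = 21j + 9. Since 3 ∣ 21, reducing mod 3 gives t ≡ 9 ≡ 0 (mod 3); since 7 ∣ 21, reducing mod 7 gives t ≡ 9 ≡ 2 (mod 7).

(←) Conversely, if t ≡ 0 (mod 3) and t ≡ 2 (mod 7), then by the Chinese remainder theorem t ≡ 9 (mod 21). This is exactly t ≡ 9 (mod 21).

Equivalent; both directions hold.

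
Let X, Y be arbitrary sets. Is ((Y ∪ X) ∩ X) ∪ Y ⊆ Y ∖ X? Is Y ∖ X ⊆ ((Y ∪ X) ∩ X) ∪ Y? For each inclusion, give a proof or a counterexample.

(⊆) fails; (⊇) holds.

Reverse inclusion. Let x ∈ Y ∖ X. Then x ∈ Y and x ∉ X, from which x ∈ ((Y ∪ X) ∩ X) ∪ Y.

Forward inclusion. This inclusion fails. Take X = {1}, Y = ∅; then 1 ∈ ((Y ∪ X) ∩ X) ∪ Y but 1 ∉ Y ∖ X.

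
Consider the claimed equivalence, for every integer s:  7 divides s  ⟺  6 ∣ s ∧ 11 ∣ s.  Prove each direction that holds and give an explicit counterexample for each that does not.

Neither direction holds.

[⇒] This fails: take s = 7. Certainly 7 ∣ 7, but 6 ∤ 7.

[⇐] This fails: take s = 66. Both 6 ∣ 66 and 11 ∣ 66, yet 66 is not a multiple of 7 (since 66 = 9·7 + 3), so 7 ∤ 66.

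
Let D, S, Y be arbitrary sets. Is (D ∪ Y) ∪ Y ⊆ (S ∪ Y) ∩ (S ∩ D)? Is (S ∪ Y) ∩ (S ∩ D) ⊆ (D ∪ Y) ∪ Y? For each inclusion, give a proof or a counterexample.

(⊇) Let x ∈ (S ∪ Y) ∩ (S ∩ D). Then either x ∈ D ∩ S and x ∉ Y; or x ∈ D ∩ S ∩ Y. In each case x ∈ (D ∪ Y) ∪ Y, so (S ∪ Y) ∩ (S ∩ D) ⊆ (D ∪ Y) ∪ Y.

(⊆) This inclusion fails. Take D = {1}, S = ∅, Y = ∅; then 1 ∈ (D ∪ Y) ∪ Y but 1 ∉ (S ∪ Y) ∩ (S ∩ D).

The sets are not equal: only the reverse inclusion holds.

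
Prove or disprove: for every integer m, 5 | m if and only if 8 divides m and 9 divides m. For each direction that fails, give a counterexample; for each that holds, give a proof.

Neither direction holds.

(⇒) This fails: take m = 5. Certainly 5 ∣ 5, but 8 ∤ 5.

(⇐) This fails: take m = 72. Both 8 ∣ 72 and 9 ∣ 72, yet 72 is not a multiple of 5 (since 72 = 14·5 + 2), so 5 ∤ 72.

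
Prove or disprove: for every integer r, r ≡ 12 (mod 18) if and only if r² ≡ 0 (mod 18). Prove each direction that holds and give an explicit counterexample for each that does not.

(⇒) holds; (⇐) fails.

Forward direction. Suppose r ≡ 12 (mod 18). Write r = 18j + 12. Then (18j + 12)² = 324j² + 432j + 144 = 18(18j² + 24j + 8) + 0, so r² ≡ 0 (mod 18).

Converse. This fails: take r = 0. Then 0² = 0 ≡ 0 (mod 18), yet 0 ≡ 0 (mod 18), not 12.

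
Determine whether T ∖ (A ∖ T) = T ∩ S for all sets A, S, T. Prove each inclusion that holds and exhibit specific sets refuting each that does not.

Forward inclusion. This inclusion fails. Take A = ∅, S = ∅, T = {1}; then 1 ∈ T ∖ (A ∖ T) but 1 ∉ T ∩ S.

Reverse inclusion. Let x ∈ T ∩ S. Then either x ∈ S ∩ T and x ∉ A; or x ∈ A ∩ S ∩ T. In each case x ∈ T ∖ (A ∖ T), so T ∩ S ⊆ T ∖ (A ∖ T).

(⊆) fails; (⊇) holds.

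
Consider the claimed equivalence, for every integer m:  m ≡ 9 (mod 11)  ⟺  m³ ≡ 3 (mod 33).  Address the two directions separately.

(⟹) This fails: take m = 20. Then 20 ≡ 9 (mod 11), but 20³ = 8000 ≡ 14 (mod 33), not 3.

(⟸) Conversely, the residues r modulo 33 with r³ ≡ 3 (mod 33) are exactly {9}, and each is ≡ 9 (mod 11).

Not equivalent: only (⇐) holds.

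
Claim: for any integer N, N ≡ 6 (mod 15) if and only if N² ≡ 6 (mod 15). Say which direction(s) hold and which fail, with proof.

(⟹) Suppose N ≡ 6 (mod 15). Write N = 15j + 6. Then (15j + 6)² = 225j² + 180j + 36 = 15(15j² + 12j + 2) + 6, so N² ≡ 6 (mod 15).

(⟸) This fails: take N = 9. Then 9² = 81 ≡ 6 (mod 15), yet 9 ≡ 9 (mod 15), not 6.

Only the forward implication holds.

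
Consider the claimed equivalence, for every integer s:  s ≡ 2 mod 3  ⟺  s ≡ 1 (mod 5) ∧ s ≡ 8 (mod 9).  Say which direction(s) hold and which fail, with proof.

Only the converse holds.

(→) This fails: s = 32 gives 32 ≡ 2 (mod 3) but 32 ≡ 2 (mod 5), so the conjunction on the right does not hold.

(←) Conversely, if s ≡ 1 (mod 5) and s ≡ 8 (mod 9), then by the Chinese remainder theorem s ≡ 26 (mod 45). Since 26 ≡ 2 (mod 3) and 3 ∣ 45, we get s ≡ 2 (mod 3).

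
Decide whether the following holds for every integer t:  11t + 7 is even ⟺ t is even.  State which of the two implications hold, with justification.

(⇒) This fails: t = 5 gives 11t + 7 = 62, which is even, but 5 is odd, not even.

(⇐) This also fails: t = 6 is even, but 11t + 7 = 73 is odd, not even.

Neither implication holds.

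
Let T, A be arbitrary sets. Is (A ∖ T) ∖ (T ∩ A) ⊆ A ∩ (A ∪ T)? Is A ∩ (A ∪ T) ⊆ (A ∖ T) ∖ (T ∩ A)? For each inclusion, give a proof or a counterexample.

Only the forward inclusion holds.

Forward inclusion. Let x ∈ (A ∖ T) ∖ (T ∩ A). Then x ∈ A and x ∉ T, from which x ∈ A ∩ (A ∪ T).

Reverse inclusion. This inclusion fails. Take T = {1}, A = {1}; then 1 ∈ A ∩ (A ∪ T) but 1 ∉ (A ∖ T) ∖ (T ∩ A).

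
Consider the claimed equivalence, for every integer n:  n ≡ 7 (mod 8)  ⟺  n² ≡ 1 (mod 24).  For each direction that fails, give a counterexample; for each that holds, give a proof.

(⇒) This fails: take n = 15. Then 15 ≡ 7 (mod 8), but 15² = 225 ≡ 9 (mod 24), not 1.

(⇐) This fails: take n = 1. Then 1² = 1 ≡ 1 (mod 24), yet 1 ≡ 1 (mod 8), not 7.

(⇒) fails and (⇐) fails.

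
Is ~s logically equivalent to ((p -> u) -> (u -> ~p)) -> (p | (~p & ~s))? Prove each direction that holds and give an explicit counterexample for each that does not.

Only the forward implication holds.

[⇒] Assume the antecedent. If p is true, the consequent reduces to true regardless of the other variables. If p is false, the antecedent forces (p = F, s = F, u = F) or (p = F, s = F, u = T), and the consequent holds there. Either way the consequent holds.

[⇐] This fails. Under p = T, s = T, u = F, the left side is false but the right side is true.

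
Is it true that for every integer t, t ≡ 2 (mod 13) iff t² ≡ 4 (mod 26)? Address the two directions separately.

(⇒) fails and (⇐) fails.

(→) This fails: take t = 15. Then 15 ≡ 2 (mod 13), but 15² = 225 ≡ 17 (mod 26), not 4.

(←) This fails: take t = 24. Then 24² = 576 ≡ 4 (mod 26), yet 24 ≡ 11 (mod 13), not 2.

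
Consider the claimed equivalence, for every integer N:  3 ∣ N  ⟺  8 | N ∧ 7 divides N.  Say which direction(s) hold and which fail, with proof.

(⇒) This fails: take N = 3. Certainly 3 ∣ 3, but 8 ∤ 3.

(⇐) This fails: take N = 56. Both 8 ∣ 56 and 7 ∣ 56, yet 56 is not a multiple of 3 (since 56 = 18·3 + 2), so 3 ∤ 56.

Neither implication holds.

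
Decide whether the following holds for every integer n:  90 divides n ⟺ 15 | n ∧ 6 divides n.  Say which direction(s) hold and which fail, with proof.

Only the forward direction holds.

(⟹) If 90 ∣ n, write n = 90q. Since 90 = 6·15, n = 15·(6q), so 15 ∣ n; and since 90 = 15·6, n = 6·(15q), so 6 ∣ n.

(⟸) This fails: take n = 30. Both 15 ∣ 30 and 6 ∣ 30, yet 30 is not a multiple of 90 (since 30 = 0·90 + 30), so 90 ∤ 30.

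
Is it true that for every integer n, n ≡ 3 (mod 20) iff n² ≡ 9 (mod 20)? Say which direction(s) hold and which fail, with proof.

Not equivalent: only (⇒) holds.

[⇐] This fails: take n = 7. Then 7² = 49 ≡ 9 (mod 20), yet 7 ≡ 7 (mod 20), not 3.

[⇒] Suppose n ≡ 3 (mod 20). Write n = 20j + 3. Then (20j + 3)² = 400j² + 120j + 9 = 20(20j² + 6j) + 9, so n² ≡ 9 (mod 20).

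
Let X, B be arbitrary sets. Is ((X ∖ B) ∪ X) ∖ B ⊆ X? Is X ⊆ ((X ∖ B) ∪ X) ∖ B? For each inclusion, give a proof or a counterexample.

(⊆) Let x ∈ ((X ∖ B) ∪ X) ∖ B. Then x ∈ X and x ∉ B, from which x ∈ X.

(⊇) This inclusion fails. Take X = {1}, B = {1}; then 1 ∈ X but 1 ∉ ((X ∖ B) ∪ X) ∖ B.

Only the forward inclusion holds.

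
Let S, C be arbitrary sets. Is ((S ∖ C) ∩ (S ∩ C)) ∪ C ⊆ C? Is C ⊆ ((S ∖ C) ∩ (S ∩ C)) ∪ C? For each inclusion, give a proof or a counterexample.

The two sets are equal.

(⟸) Let x ∈ C. Then either x ∈ C and x ∉ S; or x ∈ S ∩ C. In each case x ∈ ((S ∖ C) ∩ (S ∩ C)) ∪ C, so C ⊆ ((S ∖ C) ∩ (S ∩ C)) ∪ C.

(⟹) Let x ∈ ((S ∖ C) ∩ (S ∩ C)) ∪ C. Then either x ∈ C and x ∉ S; or x ∈ S ∩ C. In each case x ∈ C, so ((S ∖ C) ∩ (S ∩ C)) ∪ C ⊆ C.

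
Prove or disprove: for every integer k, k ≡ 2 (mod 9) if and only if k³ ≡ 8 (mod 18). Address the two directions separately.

Neither direction holds.

(⟹) This fails: take k = 11. Then 11 ≡ 2 (mod 9), but 11³ = 1331 ≡ 17 (mod 18), not 8.

(⟸) This fails: take k = 8. Then 8³ = 512 ≡ 8 (mod 18), yet 8 ≡ 8 (mod 9), not 2.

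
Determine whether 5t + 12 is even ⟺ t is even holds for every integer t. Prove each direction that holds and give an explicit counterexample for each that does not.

The biconditional holds.

Forward direction. Suppose 5t + 12 is even. Since 5 is odd, 5t and t have the same parity, so 5t + 12 ≡ t + 12 (mod 2). As 12 is even, 5t + 12 is even exactly when t is even. Thus t is even.

Converse. Suppose t is even; write t = 2j. Then 5t + 12 = 5·(2j) + 12 = 2·5j + 12, which is even.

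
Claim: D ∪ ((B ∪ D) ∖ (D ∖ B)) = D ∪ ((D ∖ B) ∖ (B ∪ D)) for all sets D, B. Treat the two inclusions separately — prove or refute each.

Forward inclusion. This inclusion fails. Take D = ∅, B = {1}; then 1 ∈ D ∪ ((B ∪ D) ∖ (D ∖ B)) but 1 ∉ D ∪ ((D ∖ B) ∖ (B ∪ D)).

Reverse inclusion. Let x ∈ D ∪ ((D ∖ B) ∖ (B ∪ D)). Then either x ∈ D and x ∉ B; or x ∈ D ∩ B. In each case x ∈ D ∪ ((B ∪ D) ∖ (D ∖ B)), so D ∪ ((D ∖ B) ∖ (B ∪ D)) ⊆ D ∪ ((B ∪ D) ∖ (D ∖ B)).

Only the reverse inclusion holds.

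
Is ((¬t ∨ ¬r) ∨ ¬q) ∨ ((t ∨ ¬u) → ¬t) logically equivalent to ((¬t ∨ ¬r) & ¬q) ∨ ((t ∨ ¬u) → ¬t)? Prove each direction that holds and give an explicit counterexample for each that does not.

(⟹) This fails. Under t = T, r = T, u = F, q = F, the left side is true but the right side is false.

(⟸) Assume the antecedent. If t is true, the antecedent forces (t = T, r = F, u = F, q = F) or (t = T, r = F, u = T, q = F), and the consequent holds there. If t is false, the consequent reduces to true regardless of the other variables. Either way the consequent holds.

Not equivalent: only (⇐) holds.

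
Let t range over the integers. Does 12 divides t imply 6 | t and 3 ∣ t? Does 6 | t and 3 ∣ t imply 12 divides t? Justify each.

(⇒) holds; (⇐) fails.

[⇐] This fails: take t = 6. Both 6 ∣ 6 and 3 ∣ 6, yet 6 is not a multiple of 12 (since 6 = 0·12 + 6), so 12 ∤ 6.

[⇒] If 12 ∣ t, write t = 12q. Since 12 = 2·6, t = 6·(2q), so 6 ∣ t; and since 12 = 4·3, t = 3·(4q), so 3 ∣ t.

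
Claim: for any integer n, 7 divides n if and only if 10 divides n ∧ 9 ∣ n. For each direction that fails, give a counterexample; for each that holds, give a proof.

(⇒) This fails: take n = 7. Certainly 7 ∣ 7, but 10 ∤ 7.

(⇐) This fails: take n = 90. Both 10 ∣ 90 and 9 ∣ 90, yet 90 is not a multiple of 7 (since 90 = 12·7 + 6), so 7 ∤ 90.

Neither implication holds.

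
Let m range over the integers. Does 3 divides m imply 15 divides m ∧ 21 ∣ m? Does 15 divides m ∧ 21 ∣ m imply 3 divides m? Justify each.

(⇒) This fails: take m = 3. Certainly 3 ∣ 3, but 15 ∤ 3.

(⇐) Suppose 15 ∣ m and 21 ∣ m. Any common multiple of 15 and 21 is a multiple of their lcm; here lcm(15, 21) = 15·21/gcd(15, 21) = 315/3 = 105, so 105 ∣ m. Since 3 ∣ 105, it follows that 3 ∣ m.

(⇒) fails; (⇐) holds.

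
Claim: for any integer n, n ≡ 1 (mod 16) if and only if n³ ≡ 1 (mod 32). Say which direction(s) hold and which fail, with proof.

(→) This fails: take n = 17. Then 17 ≡ 1 (mod 16), but 17³ = 4913 ≡ 17 (mod 32), not 1.

(←) Conversely, the residues r modulo 32 with r³ ≡ 1 (mod 32) are exactly {1}, and each is ≡ 1 (mod 16).

The forward direction fails; the converse holds.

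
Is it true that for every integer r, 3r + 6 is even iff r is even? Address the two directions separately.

Both directions hold; the statement is true.

(⟹) Suppose 3r + 6 is even. Since 3 is odd, 3r and r have the same parity, so 3r + 6 ≡ r + 6 (mod 2). As 6 is even, 3r + 6 is even exactly when r is even. Thus r is even.

(⟸) Conversely, suppose r is even; write r = 2j. Then 3r + 6 = 3·(2j) + 6 = 2·3j + 6, which is even.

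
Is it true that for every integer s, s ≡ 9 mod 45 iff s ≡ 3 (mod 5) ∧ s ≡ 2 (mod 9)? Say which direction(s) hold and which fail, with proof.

Forward direction. This fails: s = 9 gives 9 ≡ 9 (mod 45) but 9 ≡ 4 (mod 5), so the conjunction on the right does not hold.

Converse. This fails: s = 38 satisfies both congruences on the right (38 ≡ 3 mod 5 and 38 ≡ 2 mod 9) yet 38 ≡ 38 (mod 45), not 9.

Neither direction holds.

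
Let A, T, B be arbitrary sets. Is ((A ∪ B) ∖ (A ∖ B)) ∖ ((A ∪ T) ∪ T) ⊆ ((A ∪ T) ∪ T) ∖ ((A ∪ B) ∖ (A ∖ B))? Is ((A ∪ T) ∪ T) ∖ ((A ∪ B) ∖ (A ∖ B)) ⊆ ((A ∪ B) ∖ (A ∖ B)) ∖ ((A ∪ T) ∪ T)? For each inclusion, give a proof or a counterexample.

Both inclusions fail.

(⊆) This inclusion fails. Take A = ∅, T = ∅, B = {1}; then 1 ∈ ((A ∪ B) ∖ (A ∖ B)) ∖ ((A ∪ T) ∪ T) but 1 ∉ ((A ∪ T) ∪ T) ∖ ((A ∪ B) ∖ (A ∖ B)).

(⊇) This inclusion fails. Take A = {1}, T = ∅, B = ∅; then 1 ∈ ((A ∪ T) ∪ T) ∖ ((A ∪ B) ∖ (A ∖ B)) but 1 ∉ ((A ∪ B) ∖ (A ∖ B)) ∖ ((A ∪ T) ∪ T).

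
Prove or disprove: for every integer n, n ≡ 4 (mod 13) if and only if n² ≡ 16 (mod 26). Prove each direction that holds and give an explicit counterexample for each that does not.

Forward direction. This fails: take n = 17. Then 17 ≡ 4 (mod 13), but 17² = 289 ≡ 3 (mod 26), not 16.

Converse. This fails: take n = 22. Then 22² = 484 ≡ 16 (mod 26), yet 22 ≡ 9 (mod 13), not 4.

(⇒) fails and (⇐) fails.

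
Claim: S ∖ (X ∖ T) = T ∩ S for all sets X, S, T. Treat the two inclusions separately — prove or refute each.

Reverse inclusion. Let x ∈ T ∩ S. Then either x ∈ S ∩ T and x ∉ X; or x ∈ X ∩ S ∩ T. In each case x ∈ S ∖ (X ∖ T), so T ∩ S ⊆ S ∖ (X ∖ T).

Forward inclusion. This inclusion fails. Take X = ∅, S = {1}, T = ∅; then 1 ∈ S ∖ (X ∖ T) but 1 ∉ T ∩ S.

Only the reverse inclusion holds.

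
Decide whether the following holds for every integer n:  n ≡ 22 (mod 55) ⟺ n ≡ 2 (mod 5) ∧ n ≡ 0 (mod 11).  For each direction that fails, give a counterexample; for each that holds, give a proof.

(⇒) Suppose n ≡ 22 (mod 55); write n = 55j + 22. Since 5 ∣ 55, reducing mod 5 gives n ≡ 22 ≡ 2 (mod 5); since 11 ∣ 55, reducing mod 11 gives n ≡ 22 ≡ 0 (mod 11).

(⇐) Conversely, if n ≡ 2 (mod 5) and n ≡ 0 (mod 11), then by the Chinese remainder theorem n ≡ 22 (mod 55). This is exactly n ≡ 22 (mod 55).

Both directions hold.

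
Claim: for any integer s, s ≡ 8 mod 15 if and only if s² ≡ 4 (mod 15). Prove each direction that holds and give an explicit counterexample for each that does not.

Not equivalent: only (⇒) holds.

(⟹) Suppose s ≡ 8 mod 15. Write s = 15j + 8. Then (15j + 8)² = 225j² + 240j + 64 = 15(15j² + 16j + 4) + 4, so s² ≡ 4 (mod 15).

(⟸) This fails: take s = 2. Then 2² = 4 ≡ 4 (mod 15), yet 2 ≡ 2 (mod 15), not 8.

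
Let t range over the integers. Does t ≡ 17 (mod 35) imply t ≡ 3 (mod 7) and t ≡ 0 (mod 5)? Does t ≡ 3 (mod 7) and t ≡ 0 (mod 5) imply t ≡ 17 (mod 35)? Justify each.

(⟹) This fails: t = 17 gives 17 ≡ 17 (mod 35) but 17 ≡ 2 (mod 5), so the conjunction on the right does not hold.

(⟸) This fails: t = 10 satisfies both congruences on the right (10 ≡ 3 mod 7 and 10 ≡ 0 mod 5) yet 10 ≡ 10 (mod 35), not 17.

(⇒) fails and (⇐) fails.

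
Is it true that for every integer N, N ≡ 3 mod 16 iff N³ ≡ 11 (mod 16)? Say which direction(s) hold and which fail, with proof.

The biconditional holds.

(⟹) Suppose N ≡ 3 mod 16. Write N = 16j + 3. Then (16j + 3)³ = 4096j³ + 2304j² + 432j + 27 = 16(256j³ + 144j² + 27j + 1) + 11, so N³ ≡ 11 (mod 16).

(⟸) Conversely, suppose N³ ≡ 11 (mod 16). The only residue r in {0, …, 15} with r³ ≡ 11 (mod 16) is r = 3, so N ≡ 3 (mod 16).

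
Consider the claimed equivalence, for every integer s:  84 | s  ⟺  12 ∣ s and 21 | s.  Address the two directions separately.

Both directions hold.

Forward direction. If 84 ∣ s, write s = 84q. Since 84 = 7·12, s = 12·(7q), so 12 ∣ s; and since 84 = 4·21, s = 21·(4q), so 21 ∣ s.

Converse. Suppose 12 ∣ s and 21 ∣ s. Any common multiple of 12 and 21 is a multiple of their lcm; here lcm(12, 21) = 12·21/gcd(12, 21) = 252/3 = 84, so 84 ∣ s.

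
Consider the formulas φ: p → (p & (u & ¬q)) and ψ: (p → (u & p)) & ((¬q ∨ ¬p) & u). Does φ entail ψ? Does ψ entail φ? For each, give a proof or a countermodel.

(⟸) Assume the antecedent. If p is true, the antecedent forces (p = T, q = F, u = T), and p → (p & (u & ¬q)) holds there. If p is false, p → (p & (u & ¬q)) reduces to true regardless of the other variables. Either way p → (p & (u & ¬q)) holds.

(⟹) This fails. Under p = F, q = F, u = F, the left side is true but the right side is false.

The forward direction fails; the converse holds.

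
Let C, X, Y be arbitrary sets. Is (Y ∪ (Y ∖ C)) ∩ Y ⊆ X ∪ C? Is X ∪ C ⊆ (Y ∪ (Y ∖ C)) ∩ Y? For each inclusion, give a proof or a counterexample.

(⊆) This inclusion fails. Take C = ∅, X = ∅, Y = {1}; then 1 ∈ (Y ∪ (Y ∖ C)) ∩ Y but 1 ∉ X ∪ C.

(⊇) This inclusion fails. Take C = {1}, X = ∅, Y = ∅; then 1 ∈ X ∪ C but 1 ∉ (Y ∪ (Y ∖ C)) ∩ Y.

Both inclusions fail.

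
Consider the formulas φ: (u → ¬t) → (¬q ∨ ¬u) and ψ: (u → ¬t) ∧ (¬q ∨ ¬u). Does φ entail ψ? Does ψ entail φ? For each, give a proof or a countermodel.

The forward direction fails; the converse holds.

(⟹) This fails. Under t = T, q = F, u = T, the left side is true but the right side is false.

(⟸) Assume the antecedent. If q is true, the antecedent forces (t = F, q = T, u = F) or (t = T, q = T, u = F), and (u → ¬t) → (¬q ∨ ¬u) holds there. If q is false, (u → ¬t) → (¬q ∨ ¬u) reduces to true regardless of the other variables. Either way (u → ¬t) → (¬q ∨ ¬u) holds.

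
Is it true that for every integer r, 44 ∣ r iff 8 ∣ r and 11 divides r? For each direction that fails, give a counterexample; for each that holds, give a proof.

Forward direction. This fails: take r = 44. Certainly 44 ∣ 44, but 8 ∤ 44.

Converse. Suppose 8 ∣ r and 11 ∣ r. Any common multiple of 8 and 11 is a multiple of their lcm; here gcd(8, 11) = 1, so lcm(8, 11) = 8·11 = 88, so 88 ∣ r. Since 44 ∣ 88, it follows that 44 ∣ r.

(⇒) fails; (⇐) holds.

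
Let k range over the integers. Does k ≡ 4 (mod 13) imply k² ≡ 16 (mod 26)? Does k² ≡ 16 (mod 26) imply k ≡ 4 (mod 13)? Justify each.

Neither implication holds.

(→) This fails: take k = 17. Then 17 ≡ 4 (mod 13), but 17² = 289 ≡ 3 (mod 26), not 16.

(←) This fails: take k = 22. Then 22² = 484 ≡ 16 (mod 26), yet 22 ≡ 9 (mod 13), not 4.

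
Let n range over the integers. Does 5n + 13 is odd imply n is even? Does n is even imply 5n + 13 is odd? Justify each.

(⇒) Suppose 5n + 13 is odd. Since 5 is odd, 5n and n have the same parity, so 5n + 13 ≡ n + 13 (mod 2). As 13 is odd, 5n + 13 is odd exactly when n is even. Thus n is even.

(⇐) Conversely, suppose n is even; write n = 2j. Then 5n + 13 = 5·(2j) + 13 = 2·5j + 13, which is odd.

Both directions hold; the statement is true.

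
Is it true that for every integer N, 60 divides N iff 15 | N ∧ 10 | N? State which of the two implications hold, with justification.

(⟸) This fails: take N = 30. Both 15 ∣ 30 and 10 ∣ 30, yet 30 is not a multiple of 60 (since 30 = 0·60 + 30), so 60 ∤ 30.

(⟹) If 60 ∣ N, write N = 60q. Since 60 = 4·15, N = 15·(4q), so 15 ∣ N; and since 60 = 6·10, N = 10·(6q), so 10 ∣ N.

The forward direction holds; the converse fails.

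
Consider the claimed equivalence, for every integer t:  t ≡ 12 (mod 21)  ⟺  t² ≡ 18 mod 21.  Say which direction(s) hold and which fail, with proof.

Not equivalent: only (⇒) holds.

(⟹) Suppose t ≡ 12 (mod 21). Write t = 21j + 12. Then (21j + 12)² = 441j² + 504j + 144 = 21(21j² + 24j + 6) + 18, so t² ≡ 18 (mod 21).

(⟸) This fails: take t = 9. Then 9² = 81 ≡ 18 (mod 21), yet 9 ≡ 9 (mod 21), not 12.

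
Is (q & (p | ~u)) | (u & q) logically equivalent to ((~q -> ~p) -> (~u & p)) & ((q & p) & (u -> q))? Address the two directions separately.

Forward direction. This fails. Under q = T, u = F, p = F, the left side is true but the right side is false.

Converse. Assume the antecedent. If q is true, (q & (p | ~u)) | (u & q) reduces to true regardless of the other variables. If q is false, the antecedent cannot hold. Either way (q & (p | ~u)) | (u & q) holds.

(⇒) fails; (⇐) holds.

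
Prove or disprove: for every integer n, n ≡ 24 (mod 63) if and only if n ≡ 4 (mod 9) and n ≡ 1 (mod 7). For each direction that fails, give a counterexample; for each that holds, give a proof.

[⇒] This fails: n = 24 gives 24 ≡ 24 (mod 63) but 24 ≡ 6 (mod 9), so the conjunction on the right does not hold.

[⇐] This fails: n = 22 satisfies both congruences on the right (22 ≡ 4 mod 9 and 22 ≡ 1 mod 7) yet 22 ≡ 22 (mod 63), not 24.

(⇒) fails and (⇐) fails.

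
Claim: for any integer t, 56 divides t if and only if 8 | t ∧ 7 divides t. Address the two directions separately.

Forward direction. If 56 ∣ t, write t = 56q. Since 56 = 7·8, t = 8·(7q), so 8 ∣ t; and since 56 = 8·7, t = 7·(8q), so 7 ∣ t.

Converse. Suppose 8 ∣ t and 7 ∣ t. Any common multiple of 8 and 7 is a multiple of their lcm; here gcd(8, 7) = 1, so lcm(8, 7) = 8·7 = 56, so 56 ∣ t.

Both directions hold.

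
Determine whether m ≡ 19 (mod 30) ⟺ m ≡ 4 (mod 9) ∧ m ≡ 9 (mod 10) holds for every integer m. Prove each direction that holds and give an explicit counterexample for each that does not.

(⇒) This fails: m = 19 gives 19 ≡ 19 (mod 30) but 19 ≡ 1 (mod 9), so the conjunction on the right does not hold.

(⇐) Conversely, if m ≡ 4 (mod 9) and m ≡ 9 (mod 10), then by the Chinese remainder theorem m ≡ 49 (mod 90). Since 49 ≡ 19 (mod 30) and 30 ∣ 90, we get m ≡ 19 (mod 30).

Not equivalent: only (⇐) holds.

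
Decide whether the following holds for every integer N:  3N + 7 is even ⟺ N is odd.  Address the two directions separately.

[⇒] Suppose 3N + 7 is even. Since 3 is odd, 3N and N have the same parity, so 3N + 7 ≡ N + 7 (mod 2). As 7 is odd, 3N + 7 is even exactly when N is odd. Thus N is odd.

[⇐] Conversely, suppose N is odd; write N = 2j + 1. Then 3N + 7 = 3·(2j + 1) + 7 = 2·3j + 10, which is even.

Both directions hold.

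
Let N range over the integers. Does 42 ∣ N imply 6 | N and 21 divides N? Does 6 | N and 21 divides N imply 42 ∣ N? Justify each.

Both directions hold.

(⇒) If 42 ∣ N, write N = 42q. Since 42 = 7·6, N = 6·(7q), so 6 ∣ N; and since 42 = 2·21, N = 21·(2q), so 21 ∣ N.

(⇐) Suppose 6 ∣ N and 21 ∣ N. Any common multiple of 6 and 21 is a multiple of their lcm; here lcm(6, 21) = 6·21/gcd(6, 21) = 126/3 = 42, so 42 ∣ N.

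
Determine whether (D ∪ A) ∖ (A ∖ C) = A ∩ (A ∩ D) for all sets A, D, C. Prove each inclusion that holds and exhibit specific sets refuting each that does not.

(⊆) This inclusion fails. Take A = ∅, D = {1}, C = ∅; then 1 ∈ (D ∪ A) ∖ (A ∖ C) but 1 ∉ A ∩ (A ∩ D).

(⊇) This inclusion fails. Take A = {1}, D = {1}, C = ∅; then 1 ∈ A ∩ (A ∩ D) but 1 ∉ (D ∪ A) ∖ (A ∖ C).

(⊆) fails and (⊇) fails.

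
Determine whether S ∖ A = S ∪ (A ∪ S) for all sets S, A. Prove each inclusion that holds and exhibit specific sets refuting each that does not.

(⊆) holds; (⊇) fails.

(⟸) This inclusion fails. Take S = ∅, A = {1}; then 1 ∈ S ∪ (A ∪ S) but 1 ∉ S ∖ A.

(⟹) Let x ∈ S ∖ A. Then x ∈ S and x ∉ A, from which x ∈ S ∪ (A ∪ S).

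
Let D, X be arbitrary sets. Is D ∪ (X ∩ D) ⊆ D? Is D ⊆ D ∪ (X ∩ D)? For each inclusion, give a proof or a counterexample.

Both inclusions hold; the sets are equal.

Forward inclusion. Let x ∈ D ∪ (X ∩ D). Then either x ∈ D and x ∉ X; or x ∈ D ∩ X. In each case x ∈ D, so D ∪ (X ∩ D) ⊆ D.

Reverse inclusion. Let x ∈ D. Then either x ∈ D and x ∉ X; or x ∈ D ∩ X. In each case x ∈ D ∪ (X ∩ D), so D ⊆ D ∪ (X ∩ D).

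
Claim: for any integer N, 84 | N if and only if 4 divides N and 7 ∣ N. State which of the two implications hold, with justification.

Only the forward implication holds.

(←) This fails: take N = 28. Both 4 ∣ 28 and 7 ∣ 28, yet 28 is not a multiple of 84 (since 28 = 0·84 + 28), so 84 ∤ 28.

(→) If 84 ∣ N, write N = 84q. Since 84 = 21·4, N = 4·(21q), so 4 ∣ N; and since 84 = 12·7, N = 7·(12q), so 7 ∣ N.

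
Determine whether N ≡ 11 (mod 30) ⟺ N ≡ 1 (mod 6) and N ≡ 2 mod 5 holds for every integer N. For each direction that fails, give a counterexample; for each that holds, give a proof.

Neither implication holds.

[⇒] This fails: N = 11 gives 11 ≡ 11 (mod 30) but 11 ≡ 5 (mod 6), so the conjunction on the right does not hold.

[⇐] This fails: N = 7 satisfies both congruences on the right (7 ≡ 1 mod 6 and 7 ≡ 2 mod 5) yet 7 ≡ 7 (mod 30), not 11.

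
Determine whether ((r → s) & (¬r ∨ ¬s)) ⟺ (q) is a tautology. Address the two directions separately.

Neither implication holds.

(⇒) This fails. Under q = F, r = F, s = F, the left side is true but the right side is false.

(⇐) This fails. Under q = T, r = T, s = F, the left side is false but the right side is true.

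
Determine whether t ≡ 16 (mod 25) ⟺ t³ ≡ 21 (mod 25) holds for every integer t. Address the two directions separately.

[⇒] Suppose t ≡ 16 (mod 25). Write t = 25j + 16. Then (25j + 16)³ = 15625j³ + 30000j² + 19200j + 4096 = 25(625j³ + 1200j² + 768j + 163) + 21, so t³ ≡ 21 (mod 25).

[⇐] Conversely, suppose t³ ≡ 21 (mod 25). The only residue r in {0, …, 24} with r³ ≡ 21 (mod 25) is r = 16, so t ≡ 16 (mod 25).

Both directions hold.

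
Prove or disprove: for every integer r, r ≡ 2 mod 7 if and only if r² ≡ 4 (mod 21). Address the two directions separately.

[⇒] This fails: take r = 9. Then 9 ≡ 2 (mod 7), but 9² = 81 ≡ 18 (mod 21), not 4.

[⇐] This fails: take r = 5. Then 5² = 25 ≡ 4 (mod 21), yet 5 ≡ 5 (mod 7), not 2.

Neither direction holds.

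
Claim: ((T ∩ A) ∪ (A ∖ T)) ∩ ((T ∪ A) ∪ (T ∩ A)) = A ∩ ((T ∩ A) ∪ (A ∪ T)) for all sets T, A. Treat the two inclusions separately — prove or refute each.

Forward inclusion. Let x ∈ ((T ∩ A) ∪ (A ∖ T)) ∩ ((T ∪ A) ∪ (T ∩ A)). Then either x ∈ A and x ∉ T; or x ∈ T ∩ A. In each case x ∈ A ∩ ((T ∩ A) ∪ (A ∪ T)), so ((T ∩ A) ∪ (A ∖ T)) ∩ ((T ∪ A) ∪ (T ∩ A)) ⊆ A ∩ ((T ∩ A) ∪ (A ∪ T)).

Reverse inclusion. Let x ∈ A ∩ ((T ∩ A) ∪ (A ∪ T)). Then either x ∈ A and x ∉ T; or x ∈ T ∩ A. In each case x ∈ ((T ∩ A) ∪ (A ∖ T)) ∩ ((T ∪ A) ∪ (T ∩ A)), so A ∩ ((T ∩ A) ∪ (A ∪ T)) ⊆ ((T ∩ A) ∪ (A ∖ T)) ∩ ((T ∪ A) ∪ (T ∩ A)).

The two sets are equal.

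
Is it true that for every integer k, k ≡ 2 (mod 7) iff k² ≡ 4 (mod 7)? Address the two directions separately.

Forward direction. Suppose k ≡ 2 (mod 7). Write k = 7j + 2. Then (7j + 2)² = 49j² + 28j + 4 = 7(7j² + 4j) + 4, so k² ≡ 4 (mod 7).

Converse. This fails: take k = 5. Then 5² = 25 ≡ 4 (mod 7), yet 5 ≡ 5 (mod 7), not 2.

Only the forward direction holds.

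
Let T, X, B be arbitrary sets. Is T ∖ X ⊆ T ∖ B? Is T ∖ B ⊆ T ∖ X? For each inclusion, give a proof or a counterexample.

Neither inclusion holds.

Forward inclusion. This inclusion fails. Take T = {1}, X = ∅, B = {1}; then 1 ∈ T ∖ X but 1 ∉ T ∖ B.

Reverse inclusion. This inclusion fails. Take T = {1}, X = {1}, B = ∅; then 1 ∈ T ∖ B but 1 ∉ T ∖ X.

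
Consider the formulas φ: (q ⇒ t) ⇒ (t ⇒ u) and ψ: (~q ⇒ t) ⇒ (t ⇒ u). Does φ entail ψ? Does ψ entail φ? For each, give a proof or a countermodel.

[⇒] Assume the antecedent. If u is true, (~q ⇒ t) ⇒ (t ⇒ u) reduces to true regardless of the other variables. If u is false, the antecedent forces (u = F, t = F, q = F) or (u = F, t = F, q = T), and (~q ⇒ t) ⇒ (t ⇒ u) holds there. Either way (~q ⇒ t) ⇒ (t ⇒ u) holds.

[⇐] Assume the antecedent. If u is true, (q ⇒ t) ⇒ (t ⇒ u) reduces to true regardless of the other variables. If u is false, the antecedent forces (u = F, t = F, q = F) or (u = F, t = F, q = T), and (q ⇒ t) ⇒ (t ⇒ u) holds there. Either way (q ⇒ t) ⇒ (t ⇒ u) holds.

Both directions hold.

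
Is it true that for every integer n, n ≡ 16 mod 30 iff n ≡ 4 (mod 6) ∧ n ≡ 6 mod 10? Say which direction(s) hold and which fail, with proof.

Both implications hold.

Forward direction. Suppose n ≡ 16 (mod 30); write n = 30j + 16. Since 6 ∣ 30, reducing mod 6 gives n ≡ 16 ≡ 4 (mod 6); since 10 ∣ 30, reducing mod 10 gives n ≡ 16 ≡ 6 (mod 10).

Converse. If n ≡ 4 (mod 6) and n ≡ 6 (mod 10), then by the Chinese remainder theorem n ≡ 16 (mod 30). This is exactly n ≡ 16 (mod 30).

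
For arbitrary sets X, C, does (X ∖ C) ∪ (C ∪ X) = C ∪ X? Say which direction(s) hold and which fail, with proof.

Both inclusions hold; the sets are equal.

Forward inclusion. Let x ∈ (X ∖ C) ∪ (C ∪ X). Then either x ∈ X and x ∉ C; or x ∈ C and x ∉ X; or x ∈ X ∩ C. In each case x ∈ C ∪ X, so (X ∖ C) ∪ (C ∪ X) ⊆ C ∪ X.

Reverse inclusion. Let x ∈ C ∪ X. Then either x ∈ X and x ∉ C; or x ∈ C and x ∉ X; or x ∈ X ∩ C. In each case x ∈ (X ∖ C) ∪ (C ∪ X), so C ∪ X ⊆ (X ∖ C) ∪ (C ∪ X).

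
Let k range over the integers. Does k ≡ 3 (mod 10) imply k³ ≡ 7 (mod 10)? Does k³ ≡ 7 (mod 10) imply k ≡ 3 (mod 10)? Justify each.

(⇒) Suppose k ≡ 3 (mod 10). Write k = 10j + 3. Then (10j + 3)³ = 1000j³ + 900j² + 270j + 27 = 10(100j³ + 90j² + 27j + 2) + 7, so k³ ≡ 7 (mod 10).

(⇐) Conversely, suppose k³ ≡ 7 (mod 10). The only residue r in {0, …, 9} with r³ ≡ 7 (mod 10) is r = 3, so k ≡ 3 (mod 10).

Both implications hold.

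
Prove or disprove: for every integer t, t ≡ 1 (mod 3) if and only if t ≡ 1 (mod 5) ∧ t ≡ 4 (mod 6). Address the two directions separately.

(→) This fails: t = 1 gives 1 ≡ 1 (mod 3) but 1 ≡ 1 (mod 6), so the conjunction on the right does not hold.

(←) Conversely, if t ≡ 1 (mod 5) and t ≡ 4 (mod 6), then by the Chinese remainder theorem t ≡ 16 (mod 30). Since 16 ≡ 1 (mod 3) and 3 ∣ 30, we get t ≡ 1 (mod 3).

The forward direction fails; the converse holds.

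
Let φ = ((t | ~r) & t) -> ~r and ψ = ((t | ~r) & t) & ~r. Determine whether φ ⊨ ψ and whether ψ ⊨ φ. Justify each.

The forward direction fails; the converse holds.

(⇐) Assume the antecedent. If r is true, the antecedent cannot hold. If r is false, ((t | ~r) & t) -> ~r reduces to true regardless of the other variables. Either way ((t | ~r) & t) -> ~r holds.

(⇒) This fails. Under r = F, t = F, the left side is true but the right side is false.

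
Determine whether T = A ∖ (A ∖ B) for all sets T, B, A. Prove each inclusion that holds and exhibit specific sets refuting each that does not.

Neither inclusion holds.

Forward inclusion. This inclusion fails. Take T = {1}, B = ∅, A = ∅; then 1 ∈ T but 1 ∉ A ∖ (A ∖ B).

Reverse inclusion. This inclusion fails. Take T = ∅, B = {1}, A = {1}; then 1 ∈ A ∖ (A ∖ B) but 1 ∉ T.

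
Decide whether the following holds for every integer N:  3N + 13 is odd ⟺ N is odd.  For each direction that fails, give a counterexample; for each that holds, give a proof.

Neither implication holds.

(⟹) This fails: N = 4 gives 3N + 13 = 25, which is odd, but 4 is even, not odd.

(⟸) This also fails: N = 3 is odd, but 3N + 13 = 22 is even, not odd.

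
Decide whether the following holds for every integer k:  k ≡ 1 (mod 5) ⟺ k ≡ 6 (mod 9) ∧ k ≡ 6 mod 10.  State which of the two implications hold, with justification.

(⇒) fails; (⇐) holds.

Forward direction. This fails: k = 1 gives 1 ≡ 1 (mod 5) but 1 ≡ 1 (mod 9), so the conjunction on the right does not hold.

Converse. If k ≡ 6 (mod 9) and k ≡ 6 (mod 10), then by the Chinese remainder theorem k ≡ 6 (mod 90). Since 6 ≡ 1 (mod 5) and 5 ∣ 90, we get k ≡ 1 (mod 5).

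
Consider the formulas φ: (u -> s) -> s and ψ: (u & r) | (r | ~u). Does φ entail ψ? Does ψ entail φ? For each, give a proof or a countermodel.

Neither direction holds.

(→) This fails. Under r = F, u = T, s = F, the left side is true but the right side is false.

(←) This fails. Under r = F, u = F, s = F, the left side is false but the right side is true.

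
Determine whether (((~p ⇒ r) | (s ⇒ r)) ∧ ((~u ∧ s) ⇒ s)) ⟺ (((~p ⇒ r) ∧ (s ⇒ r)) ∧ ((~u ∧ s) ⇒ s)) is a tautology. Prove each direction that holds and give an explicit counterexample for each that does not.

Converse. Assume the antecedent. If r is true, the consequent reduces to true regardless of the other variables. If r is false, the antecedent forces (s = F, u = F, r = F, p = T) or (s = F, u = T, r = F, p = T), and the consequent holds there. Either way the consequent holds.

Forward direction. This fails. Under s = F, u = F, r = F, p = F, the left side is true but the right side is false.

The forward direction fails; the converse holds.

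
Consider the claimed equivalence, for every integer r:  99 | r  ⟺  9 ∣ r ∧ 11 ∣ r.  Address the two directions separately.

Forward direction. If 99 ∣ r, write r = 99q. Since 99 = 11·9, r = 9·(11q), so 9 ∣ r; and since 99 = 9·11, r = 11·(9q), so 11 ∣ r.

Converse. Suppose 9 ∣ r and 11 ∣ r. Any common multiple of 9 and 11 is a multiple of their lcm; here gcd(9, 11) = 1, so lcm(9, 11) = 9·11 = 99, so 99 ∣ r.

Both implications hold.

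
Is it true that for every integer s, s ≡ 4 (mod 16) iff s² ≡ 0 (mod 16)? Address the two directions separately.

Converse. This fails: take s = 0. Then 0² = 0 ≡ 0 (mod 16), yet 0 ≡ 0 (mod 16), not 4.

Forward direction. Suppose s ≡ 4 (mod 16). Write s = 16j + 4. Then (16j + 4)² = 256j² + 128j + 16 = 16(16j² + 8j + 1) + 0, so s² ≡ 0 (mod 16).

The forward direction holds; the converse fails.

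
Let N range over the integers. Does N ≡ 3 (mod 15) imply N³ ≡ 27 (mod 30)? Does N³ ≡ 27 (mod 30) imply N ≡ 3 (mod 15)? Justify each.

(→) This fails: take N = 18. Then 18 ≡ 3 (mod 15), but 18³ = 5832 ≡ 12 (mod 30), not 27.

(←) Conversely, the residues r modulo 30 with r³ ≡ 27 (mod 30) are exactly {3}, and each is ≡ 3 (mod 15).

Only the converse holds.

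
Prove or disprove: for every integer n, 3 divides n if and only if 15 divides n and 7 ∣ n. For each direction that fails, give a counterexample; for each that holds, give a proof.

Not equivalent: only (⇐) holds.

Forward direction. This fails: take n = 3. Certainly 3 ∣ 3, but 15 ∤ 3.

Converse. Suppose 15 ∣ n and 7 ∣ n. Any common multiple of 15 and 7 is a multiple of their lcm; here gcd(15, 7) = 1, so lcm(15, 7) = 15·7 = 105, so 105 ∣ n. Since 3 ∣ 105, it follows that 3 ∣ n.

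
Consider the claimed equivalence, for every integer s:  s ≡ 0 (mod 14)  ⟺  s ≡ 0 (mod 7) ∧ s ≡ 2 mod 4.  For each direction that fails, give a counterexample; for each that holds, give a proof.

(⇐) If s ≡ 0 (mod 7) and s ≡ 2 (mod 4), then by the Chinese remainder theorem s ≡ 14 (mod 28). Since 14 ≡ 0 (mod 14) and 14 ∣ 28, we get s ≡ 0 (mod 14).

(⇒) This fails: s = 0 gives 0 ≡ 0 (mod 14) but 0 ≡ 0 (mod 4), so the conjunction on the right does not hold.

Not equivalent: only (⇐) holds.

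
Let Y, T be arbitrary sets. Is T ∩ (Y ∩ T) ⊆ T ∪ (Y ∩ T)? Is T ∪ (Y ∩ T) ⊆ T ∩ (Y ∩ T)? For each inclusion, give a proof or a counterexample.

(⊆) holds; (⊇) fails.

(⟹) Let x ∈ T ∩ (Y ∩ T). Then x ∈ Y ∩ T, from which x ∈ T ∪ (Y ∩ T).

(⟸) This inclusion fails. Take Y = ∅, T = {1}; then 1 ∈ T ∪ (Y ∩ T) but 1 ∉ T ∩ (Y ∩ T).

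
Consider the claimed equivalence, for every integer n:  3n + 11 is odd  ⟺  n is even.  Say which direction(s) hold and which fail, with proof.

[⇒] Suppose 3n + 11 is odd. Since 3 is odd, 3n and n have the same parity, so 3n + 11 ≡ n + 11 (mod 2). As 11 is odd, 3n + 11 is odd exactly when n is even. Thus n is even.

[⇐] Conversely, suppose n is even; write n = 2j. Then 3n + 11 = 3·(2j) + 11 = 2·3j + 11, which is odd.

Both implications hold.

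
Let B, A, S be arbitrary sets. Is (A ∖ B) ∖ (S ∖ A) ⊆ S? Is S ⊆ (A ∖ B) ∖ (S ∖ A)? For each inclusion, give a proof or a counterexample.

Neither inclusion holds.

(⟹) This inclusion fails. Take B = ∅, A = {1}, S = ∅; then 1 ∈ (A ∖ B) ∖ (S ∖ A) but 1 ∉ S.

(⟸) This inclusion fails. Take B = ∅, A = ∅, S = {1}; then 1 ∈ S but 1 ∉ (A ∖ B) ∖ (S ∖ A).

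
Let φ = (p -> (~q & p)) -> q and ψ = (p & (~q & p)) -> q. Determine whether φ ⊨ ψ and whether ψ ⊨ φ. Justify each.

Not equivalent: only (⇒) holds.

(⟹) Assume the antecedent. If p is true, the antecedent forces (p = T, q = T), and (p & (~q & p)) -> q holds there. If p is false, (p & (~q & p)) -> q reduces to true regardless of the other variables. Either way (p & (~q & p)) -> q holds.

(⟸) This fails. Under p = F, q = F, the left side is false but the right side is true.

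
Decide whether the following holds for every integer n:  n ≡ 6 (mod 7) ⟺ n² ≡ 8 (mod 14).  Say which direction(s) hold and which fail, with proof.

Forward direction. This fails: take n = 13. Then 13 ≡ 6 (mod 7), but 13² = 169 ≡ 1 (mod 14), not 8.

Converse. This fails: take n = 8. Then 8² = 64 ≡ 8 (mod 14), yet 8 ≡ 1 (mod 7), not 6.

Neither direction holds.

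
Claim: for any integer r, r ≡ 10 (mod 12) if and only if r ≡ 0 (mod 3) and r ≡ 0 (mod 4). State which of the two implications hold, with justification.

Both directions fail.

(⟹) This fails: r = 10 gives 10 ≡ 10 (mod 12) but 10 ≡ 1 (mod 3), so the conjunction on the right does not hold.

(⟸) This fails: r = 0 satisfies both congruences on the right (0 ≡ 0 mod 3 and 0 ≡ 0 mod 4) yet 0 ≡ 0 (mod 12), not 10.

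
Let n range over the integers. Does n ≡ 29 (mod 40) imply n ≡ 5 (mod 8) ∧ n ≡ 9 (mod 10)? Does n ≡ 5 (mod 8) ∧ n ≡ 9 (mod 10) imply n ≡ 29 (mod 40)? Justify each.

(→) Suppose n ≡ 29 (mod 40); write n = 40j + 29. Since 8 ∣ 40, reducing mod 8 gives n ≡ 29 ≡ 5 (mod 8); since 10 ∣ 40, reducing mod 10 gives n ≡ 29 ≡ 9 (mod 10).

(←) Conversely, if n ≡ 5 (mod 8) and n ≡ 9 (mod 10), then by the Chinese remainder theorem n ≡ 29 (mod 40). This is exactly n ≡ 29 (mod 40).

Both directions hold; the statement is true.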